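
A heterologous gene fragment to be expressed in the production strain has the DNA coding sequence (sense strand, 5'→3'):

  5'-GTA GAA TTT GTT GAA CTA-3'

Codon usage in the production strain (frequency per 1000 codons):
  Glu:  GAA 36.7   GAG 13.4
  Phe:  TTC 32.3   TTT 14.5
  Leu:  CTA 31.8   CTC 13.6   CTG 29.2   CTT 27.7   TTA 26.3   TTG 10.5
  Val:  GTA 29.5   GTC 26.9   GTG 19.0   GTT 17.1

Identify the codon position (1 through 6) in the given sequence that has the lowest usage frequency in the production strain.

Codon 1 GTA (Val): 29.5 per 1000.
Codon 2 GAA (Glu): 36.7 per 1000.
Codon 3 TTT (Phe): 14.5 per 1000.
Codon 4 GTT (Val): 17.1 per 1000.
Codon 5 GAA (Glu): 36.7 per 1000.
Codon 6 CTA (Leu): 31.8 per 1000.
Lowest frequency is 14.5 at codon 3.

3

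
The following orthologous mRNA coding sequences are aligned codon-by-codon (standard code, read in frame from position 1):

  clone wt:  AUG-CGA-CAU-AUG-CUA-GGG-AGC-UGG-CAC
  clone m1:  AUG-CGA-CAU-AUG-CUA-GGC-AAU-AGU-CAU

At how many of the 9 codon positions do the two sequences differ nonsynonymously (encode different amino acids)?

2

Codon 1: AUG Met / AUG Met — identical.
Codon 2: CGA Arg / CGA Arg — identical.
Codon 3: CAU His / CAU His — identical.
Codon 4: AUG Met / AUG Met — identical.
Codon 5: CUA Leu / CUA Leu — identical.
Codon 6: GGG Gly / GGC Gly — synonymous.
Codon 7: AGC Ser / AAU Asn — nonsynonymous.
Codon 8: UGG Trp / AGU Ser — nonsynonymous.
Codon 9: CAC His / CAU His — synonymous.
Nonsynonymous differences: 2.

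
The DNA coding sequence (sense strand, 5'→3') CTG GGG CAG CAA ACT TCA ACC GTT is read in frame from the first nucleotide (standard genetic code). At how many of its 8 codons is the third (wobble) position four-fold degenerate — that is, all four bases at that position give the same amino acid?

Codon 1 CTG (Leu): third position 4-fold.
Codon 2 GGG (Gly): third position 4-fold.
Codon 3 CAG (Gln): third position 2-fold.
Codon 4 CAA (Gln): third position 2-fold.
Codon 5 ACT (Thr): third position 4-fold.
Codon 6 TCA (Ser): third position 4-fold.
Codon 7 ACC (Thr): third position 4-fold.
Codon 8 GTT (Val): third position 4-fold.
Four-fold degenerate third positions: 6.

6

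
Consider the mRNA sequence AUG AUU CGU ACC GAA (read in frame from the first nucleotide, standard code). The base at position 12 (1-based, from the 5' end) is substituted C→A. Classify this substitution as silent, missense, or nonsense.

silent

Position 12 falls in codon 4: ACC → Thr.
After the substitution the codon is ACA → Thr.
Both encode Thr, so the change is synonymous.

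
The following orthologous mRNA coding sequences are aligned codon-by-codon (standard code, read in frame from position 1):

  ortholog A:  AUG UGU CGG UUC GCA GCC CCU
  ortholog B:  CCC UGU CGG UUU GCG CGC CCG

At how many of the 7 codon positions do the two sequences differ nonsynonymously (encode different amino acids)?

2

Codon 1: AUG Met / CCC Pro — nonsynonymous.
Codon 2: UGU Cys / UGU Cys — identical.
Codon 3: CGG Arg / CGG Arg — identical.
Codon 4: UUC Phe / UUU Phe — synonymous.
Codon 5: GCA Ala / GCG Ala — synonymous.
Codon 6: GCC Ala / CGC Arg — nonsynonymous.
Codon 7: CCU Pro / CCG Pro — synonymous.
Nonsynonymous differences: 2.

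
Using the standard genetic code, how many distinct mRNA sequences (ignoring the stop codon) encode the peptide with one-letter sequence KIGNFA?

Lys: 2 codons.
Ile: 3 codons.
Gly: 4 codons.
Asn: 2 codons.
Phe: 2 codons.
Ala: 4 codons.
2 × 3 × 4 × 2 × 2 × 4 = 384.

384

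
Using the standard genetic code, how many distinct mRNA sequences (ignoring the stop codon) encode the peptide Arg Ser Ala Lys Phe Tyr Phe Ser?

13824

Arg: 6 codons.
Ser: 6 codons.
Ala: 4 codons.
Lys: 2 codons.
Phe: 2 codons.
Tyr: 2 codons.
Phe: 2 codons.
Ser: 6 codons.
6 × 6 × 4 × 2 × 2 × 2 × 2 × 6 = 13824.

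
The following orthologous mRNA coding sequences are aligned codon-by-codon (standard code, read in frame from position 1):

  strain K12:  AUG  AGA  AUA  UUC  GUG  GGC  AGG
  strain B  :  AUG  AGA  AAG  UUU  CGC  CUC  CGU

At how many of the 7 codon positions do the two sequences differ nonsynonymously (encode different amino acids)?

3

Codon 1: AUG Met / AUG Met — identical.
Codon 2: AGA Arg / AGA Arg — identical.
Codon 3: AUA Ile / AAG Lys — nonsynonymous.
Codon 4: UUC Phe / UUU Phe — synonymous.
Codon 5: GUG Val / CGC Arg — nonsynonymous.
Codon 6: GGC Gly / CUC Leu — nonsynonymous.
Codon 7: AGG Arg / CGU Arg — synonymous.
Nonsynonymous differences: 3.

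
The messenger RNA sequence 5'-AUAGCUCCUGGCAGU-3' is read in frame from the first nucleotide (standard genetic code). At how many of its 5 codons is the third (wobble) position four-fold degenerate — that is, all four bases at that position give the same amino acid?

Codon 1 AUA (Ile): third position 3-fold.
Codon 2 GCU (Ala): third position 4-fold.
Codon 3 CCU (Pro): third position 4-fold.
Codon 4 GGC (Gly): third position 4-fold.
Codon 5 AGU (Ser): third position 2-fold.
Four-fold degenerate third positions: 3.

3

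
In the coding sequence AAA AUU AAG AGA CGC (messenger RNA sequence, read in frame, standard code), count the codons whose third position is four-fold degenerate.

Codon 1 AAA (Lys): third position 2-fold.
Codon 2 AUU (Ile): third position 3-fold.
Codon 3 AAG (Lys): third position 2-fold.
Codon 4 AGA (Arg): third position 2-fold.
Codon 5 CGC (Arg): third position 4-fold.
Four-fold degenerate third positions: 1.

1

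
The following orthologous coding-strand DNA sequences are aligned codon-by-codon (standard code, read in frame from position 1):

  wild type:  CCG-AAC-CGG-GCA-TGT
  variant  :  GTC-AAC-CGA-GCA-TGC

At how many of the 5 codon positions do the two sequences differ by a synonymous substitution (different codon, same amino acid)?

Codon 1: CCG Pro / GTC Val — nonsynonymous.
Codon 2: AAC Asn / AAC Asn — identical.
Codon 3: CGG Arg / CGA Arg — synonymous.
Codon 4: GCA Ala / GCA Ala — identical.
Codon 5: TGT Cys / TGC Cys — synonymous.
Synonymous differences: 2.

2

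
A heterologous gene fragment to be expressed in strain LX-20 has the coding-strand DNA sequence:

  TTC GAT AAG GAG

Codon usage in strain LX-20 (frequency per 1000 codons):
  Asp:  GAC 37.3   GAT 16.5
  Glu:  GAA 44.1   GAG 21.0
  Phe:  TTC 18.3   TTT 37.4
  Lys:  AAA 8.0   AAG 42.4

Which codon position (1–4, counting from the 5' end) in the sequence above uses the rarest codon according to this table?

Codon 1 TTC (Phe): 18.3 per 1000.
Codon 2 GAT (Asp): 16.5 per 1000.
Codon 3 AAG (Lys): 42.4 per 1000.
Codon 4 GAG (Glu): 21.0 per 1000.
Lowest frequency is 16.5 at codon 2.

2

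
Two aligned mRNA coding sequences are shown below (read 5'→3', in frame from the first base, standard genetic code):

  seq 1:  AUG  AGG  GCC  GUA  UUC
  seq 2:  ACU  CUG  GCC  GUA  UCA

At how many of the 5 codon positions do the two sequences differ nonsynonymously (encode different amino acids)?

Codon 1: AUG Met / ACU Thr — nonsynonymous.
Codon 2: AGG Arg / CUG Leu — nonsynonymous.
Codon 3: GCC Ala / GCC Ala — identical.
Codon 4: GUA Val / GUA Val — identical.
Codon 5: UUC Phe / UCA Ser — nonsynonymous.
Nonsynonymous differences: 3.

3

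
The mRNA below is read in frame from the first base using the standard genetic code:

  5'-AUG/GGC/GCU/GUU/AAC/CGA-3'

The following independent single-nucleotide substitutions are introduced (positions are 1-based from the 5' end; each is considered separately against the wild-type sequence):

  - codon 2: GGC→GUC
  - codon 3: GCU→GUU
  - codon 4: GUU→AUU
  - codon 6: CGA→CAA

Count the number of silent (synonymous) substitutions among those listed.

0

Codon 2: GGC (Gly) → GUC (Val) — missense.
Codon 3: GCU (Ala) → GUU (Val) — missense.
Codon 4: GUU (Val) → AUU (Ile) — missense.
Codon 6: CGA (Arg) → CAA (Gln) — missense.
Synonymous: 0 of 4.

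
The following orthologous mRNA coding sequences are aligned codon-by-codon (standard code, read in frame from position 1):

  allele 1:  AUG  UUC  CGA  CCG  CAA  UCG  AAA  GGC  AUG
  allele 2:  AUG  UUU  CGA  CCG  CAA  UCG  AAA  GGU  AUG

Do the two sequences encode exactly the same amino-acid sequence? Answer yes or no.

Codon 1: AUG Met / AUG Met — identical.
Codon 2: UUC Phe / UUU Phe — synonymous.
Codon 3: CGA Arg / CGA Arg — identical.
Codon 4: CCG Pro / CCG Pro — identical.
Codon 5: CAA Gln / CAA Gln — identical.
Codon 6: UCG Ser / UCG Ser — identical.
Codon 7: AAA Lys / AAA Lys — identical.
Codon 8: GGC Gly / GGU Gly — synonymous.
Codon 9: AUG Met / AUG Met — identical.
Nonsynonymous differences: 0 → same protein.

yes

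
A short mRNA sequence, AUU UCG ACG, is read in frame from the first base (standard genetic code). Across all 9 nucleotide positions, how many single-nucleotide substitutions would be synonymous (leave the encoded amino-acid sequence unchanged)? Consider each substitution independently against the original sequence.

Codon 1 (AUU, Ile): 2 synonymous substitutions.
Codon 2 (UCG, Ser): 3 synonymous substitutions.
Codon 3 (ACG, Thr): 3 synonymous substitutions.
Total: 2 + 3 + 3 = 8.

8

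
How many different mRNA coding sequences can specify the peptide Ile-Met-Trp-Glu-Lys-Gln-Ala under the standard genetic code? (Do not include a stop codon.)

96

Ile: 3 codons.
Met: 1 codon.
Trp: 1 codon.
Glu: 2 codons.
Lys: 2 codons.
Gln: 2 codons.
Ala: 4 codons.
3 × 1 × 1 × 2 × 2 × 2 × 4 = 96.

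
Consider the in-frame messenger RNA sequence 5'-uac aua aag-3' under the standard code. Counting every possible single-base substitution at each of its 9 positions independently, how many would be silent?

4

Codon 1 (UAC, Tyr): 1 synonymous substitution.
Codon 2 (AUA, Ile): 2 synonymous substitutions.
Codon 3 (AAG, Lys): 1 synonymous substitution.
Total: 1 + 2 + 1 = 4.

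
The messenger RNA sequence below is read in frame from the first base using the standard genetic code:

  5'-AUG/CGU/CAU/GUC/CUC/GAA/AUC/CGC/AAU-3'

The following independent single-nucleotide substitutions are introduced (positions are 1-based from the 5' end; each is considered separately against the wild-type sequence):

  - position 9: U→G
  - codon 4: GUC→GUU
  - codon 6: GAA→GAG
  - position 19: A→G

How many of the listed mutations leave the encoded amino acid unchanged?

2

Codon 3: CAU (His) → CAG (Gln) — missense.
Codon 4: GUC (Val) → GUU (Val) — synonymous.
Codon 6: GAA (Glu) → GAG (Glu) — synonymous.
Codon 7: AUC (Ile) → GUC (Val) — missense.
Synonymous: 2 of 4.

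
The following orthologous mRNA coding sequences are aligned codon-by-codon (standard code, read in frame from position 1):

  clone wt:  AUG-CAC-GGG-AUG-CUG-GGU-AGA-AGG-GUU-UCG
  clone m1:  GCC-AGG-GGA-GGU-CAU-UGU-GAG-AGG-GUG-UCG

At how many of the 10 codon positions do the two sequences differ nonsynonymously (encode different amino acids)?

6

Codon 1: AUG Met / GCC Ala — nonsynonymous.
Codon 2: CAC His / AGG Arg — nonsynonymous.
Codon 3: GGG Gly / GGA Gly — synonymous.
Codon 4: AUG Met / GGU Gly — nonsynonymous.
Codon 5: CUG Leu / CAU His — nonsynonymous.
Codon 6: GGU Gly / UGU Cys — nonsynonymous.
Codon 7: AGA Arg / GAG Glu — nonsynonymous.
Codon 8: AGG Arg / AGG Arg — identical.
Codon 9: GUU Val / GUG Val — synonymous.
Codon 10: UCG Ser / UCG Ser — identical.
Nonsynonymous differences: 6.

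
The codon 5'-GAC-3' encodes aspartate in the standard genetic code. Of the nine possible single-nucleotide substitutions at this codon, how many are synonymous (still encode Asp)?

Position 1: none → 0 synonymous.
Position 2: none → 0 synonymous.
Position 3: GAT → 1 synonymous.
Total: 0 + 0 + 1 = 1.

1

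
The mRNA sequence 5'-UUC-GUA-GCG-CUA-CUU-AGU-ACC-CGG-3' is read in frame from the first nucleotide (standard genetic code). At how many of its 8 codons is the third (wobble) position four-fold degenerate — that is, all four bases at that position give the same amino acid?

Codon 1 UUC (Phe): third position 2-fold.
Codon 2 GUA (Val): third position 4-fold.
Codon 3 GCG (Ala): third position 4-fold.
Codon 4 CUA (Leu): third position 4-fold.
Codon 5 CUU (Leu): third position 4-fold.
Codon 6 AGU (Ser): third position 2-fold.
Codon 7 ACC (Thr): third position 4-fold.
Codon 8 CGG (Arg): third position 4-fold.
Four-fold degenerate third positions: 6.

6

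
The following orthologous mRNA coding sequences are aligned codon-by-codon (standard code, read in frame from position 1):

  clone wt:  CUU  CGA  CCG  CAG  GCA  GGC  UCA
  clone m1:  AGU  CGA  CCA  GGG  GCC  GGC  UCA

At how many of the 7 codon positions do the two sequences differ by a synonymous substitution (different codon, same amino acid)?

Codon 1: CUU Leu / AGU Ser — nonsynonymous.
Codon 2: CGA Arg / CGA Arg — identical.
Codon 3: CCG Pro / CCA Pro — synonymous.
Codon 4: CAG Gln / GGG Gly — nonsynonymous.
Codon 5: GCA Ala / GCC Ala — synonymous.
Codon 6: GGC Gly / GGC Gly — identical.
Codon 7: UCA Ser / UCA Ser — identical.
Synonymous differences: 2.

2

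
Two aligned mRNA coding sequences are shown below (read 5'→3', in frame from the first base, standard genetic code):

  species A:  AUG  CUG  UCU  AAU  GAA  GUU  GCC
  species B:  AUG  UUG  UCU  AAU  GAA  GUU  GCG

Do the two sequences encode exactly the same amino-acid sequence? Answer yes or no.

yes

Codon 1: AUG Met / AUG Met — identical.
Codon 2: CUG Leu / UUG Leu — synonymous.
Codon 3: UCU Ser / UCU Ser — identical.
Codon 4: AAU Asn / AAU Asn — identical.
Codon 5: GAA Glu / GAA Glu — identical.
Codon 6: GUU Val / GUU Val — identical.
Codon 7: GCC Ala / GCG Ala — synonymous.
Nonsynonymous differences: 0 → same protein.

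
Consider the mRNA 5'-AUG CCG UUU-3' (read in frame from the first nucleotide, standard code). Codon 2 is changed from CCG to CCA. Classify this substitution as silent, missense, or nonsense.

Position 6 falls in codon 2: CCG → Pro.
After the substitution the codon is CCA → Pro.
Both encode Pro, so the change is synonymous.

silent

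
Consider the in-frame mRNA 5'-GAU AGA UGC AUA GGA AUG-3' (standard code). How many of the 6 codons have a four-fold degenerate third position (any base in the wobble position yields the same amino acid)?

Codon 1 GAU (Asp): third position 2-fold.
Codon 2 AGA (Arg): third position 2-fold.
Codon 3 UGC (Cys): third position 2-fold.
Codon 4 AUA (Ile): third position 3-fold.
Codon 5 GGA (Gly): third position 4-fold.
Codon 6 AUG (Met): third position 1-fold.
Four-fold degenerate third positions: 1.

1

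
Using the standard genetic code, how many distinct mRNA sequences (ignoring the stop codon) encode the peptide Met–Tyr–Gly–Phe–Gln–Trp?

Met: 1 codon.
Tyr: 2 codons.
Gly: 4 codons.
Phe: 2 codons.
Gln: 2 codons.
Trp: 1 codon.
1 × 2 × 4 × 2 × 2 × 1 = 32.

32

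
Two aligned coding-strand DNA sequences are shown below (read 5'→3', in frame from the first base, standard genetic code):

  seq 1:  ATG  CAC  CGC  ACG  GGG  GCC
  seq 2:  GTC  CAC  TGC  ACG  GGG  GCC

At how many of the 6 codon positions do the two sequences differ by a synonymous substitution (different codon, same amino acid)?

0

Codon 1: ATG Met / GTC Val — nonsynonymous.
Codon 2: CAC His / CAC His — identical.
Codon 3: CGC Arg / TGC Cys — nonsynonymous.
Codon 4: ACG Thr / ACG Thr — identical.
Codon 5: GGG Gly / GGG Gly — identical.
Codon 6: GCC Ala / GCC Ala — identical.
Synonymous differences: 0.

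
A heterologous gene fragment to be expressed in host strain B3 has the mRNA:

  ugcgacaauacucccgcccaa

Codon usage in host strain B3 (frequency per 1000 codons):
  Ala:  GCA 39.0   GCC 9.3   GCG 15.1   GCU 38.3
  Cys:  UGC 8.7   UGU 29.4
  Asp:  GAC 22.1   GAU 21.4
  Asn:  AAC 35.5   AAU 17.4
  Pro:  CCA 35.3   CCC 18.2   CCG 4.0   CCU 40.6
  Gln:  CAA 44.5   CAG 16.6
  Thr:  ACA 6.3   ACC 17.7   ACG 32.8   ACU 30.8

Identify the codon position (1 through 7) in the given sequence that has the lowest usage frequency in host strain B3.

Codon 1 UGC (Cys): 8.7 per 1000.
Codon 2 GAC (Asp): 22.1 per 1000.
Codon 3 AAU (Asn): 17.4 per 1000.
Codon 4 ACU (Thr): 30.8 per 1000.
Codon 5 CCC (Pro): 18.2 per 1000.
Codon 6 GCC (Ala): 9.3 per 1000.
Codon 7 CAA (Gln): 44.5 per 1000.
Lowest frequency is 8.7 at codon 1.

1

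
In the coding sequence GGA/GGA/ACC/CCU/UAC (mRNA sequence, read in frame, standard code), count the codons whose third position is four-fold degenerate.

Codon 1 GGA (Gly): third position 4-fold.
Codon 2 GGA (Gly): third position 4-fold.
Codon 3 ACC (Thr): third position 4-fold.
Codon 4 CCU (Pro): third position 4-fold.
Codon 5 UAC (Tyr): third position 2-fold.
Four-fold degenerate third positions: 4.

4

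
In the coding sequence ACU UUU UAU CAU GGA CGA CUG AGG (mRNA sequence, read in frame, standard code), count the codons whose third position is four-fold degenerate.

4

Codon 1 ACU (Thr): third position 4-fold.
Codon 2 UUU (Phe): third position 2-fold.
Codon 3 UAU (Tyr): third position 2-fold.
Codon 4 CAU (His): third position 2-fold.
Codon 5 GGA (Gly): third position 4-fold.
Codon 6 CGA (Arg): third position 4-fold.
Codon 7 CUG (Leu): third position 4-fold.
Codon 8 AGG (Arg): third position 2-fold.
Four-fold degenerate third positions: 4.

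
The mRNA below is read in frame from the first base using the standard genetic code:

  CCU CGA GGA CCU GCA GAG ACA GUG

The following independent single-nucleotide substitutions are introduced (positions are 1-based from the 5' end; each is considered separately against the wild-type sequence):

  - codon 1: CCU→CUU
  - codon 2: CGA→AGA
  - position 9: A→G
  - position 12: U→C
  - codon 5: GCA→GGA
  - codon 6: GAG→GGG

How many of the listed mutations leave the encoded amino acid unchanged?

3

Codon 1: CCU (Pro) → CUU (Leu) — missense.
Codon 2: CGA (Arg) → AGA (Arg) — synonymous.
Codon 3: GGA (Gly) → GGG (Gly) — synonymous.
Codon 4: CCU (Pro) → CCC (Pro) — synonymous.
Codon 5: GCA (Ala) → GGA (Gly) — missense.
Codon 6: GAG (Glu) → GGG (Gly) — missense.
Synonymous: 3 of 6.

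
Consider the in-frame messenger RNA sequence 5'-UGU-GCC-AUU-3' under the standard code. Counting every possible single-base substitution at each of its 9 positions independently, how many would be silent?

6

Codon 1 (UGU, Cys): 1 synonymous substitution.
Codon 2 (GCC, Ala): 3 synonymous substitutions.
Codon 3 (AUU, Ile): 2 synonymous substitutions.
Total: 1 + 3 + 2 = 6.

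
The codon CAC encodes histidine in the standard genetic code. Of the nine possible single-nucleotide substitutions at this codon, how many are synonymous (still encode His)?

1

Position 1: none → 0 synonymous.
Position 2: none → 0 synonymous.
Position 3: CAU → 1 synonymous.
Total: 0 + 0 + 1 = 1.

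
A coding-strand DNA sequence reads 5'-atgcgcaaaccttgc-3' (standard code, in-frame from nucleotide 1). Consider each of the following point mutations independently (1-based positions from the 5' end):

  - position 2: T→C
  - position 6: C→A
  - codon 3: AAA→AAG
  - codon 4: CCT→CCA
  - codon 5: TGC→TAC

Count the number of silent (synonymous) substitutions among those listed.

Codon 1: ATG (Met) → ACG (Thr) — missense.
Codon 2: CGC (Arg) → CGA (Arg) — synonymous.
Codon 3: AAA (Lys) → AAG (Lys) — synonymous.
Codon 4: CCT (Pro) → CCA (Pro) — synonymous.
Codon 5: TGC (Cys) → TAC (Tyr) — missense.
Synonymous: 3 of 5.

3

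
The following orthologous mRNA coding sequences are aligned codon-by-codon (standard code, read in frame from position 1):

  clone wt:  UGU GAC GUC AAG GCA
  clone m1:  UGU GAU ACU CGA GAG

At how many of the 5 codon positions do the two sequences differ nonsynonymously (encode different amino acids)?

3

Codon 1: UGU Cys / UGU Cys — identical.
Codon 2: GAC Asp / GAU Asp — synonymous.
Codon 3: GUC Val / ACU Thr — nonsynonymous.
Codon 4: AAG Lys / CGA Arg — nonsynonymous.
Codon 5: GCA Ala / GAG Glu — nonsynonymous.
Nonsynonymous differences: 3.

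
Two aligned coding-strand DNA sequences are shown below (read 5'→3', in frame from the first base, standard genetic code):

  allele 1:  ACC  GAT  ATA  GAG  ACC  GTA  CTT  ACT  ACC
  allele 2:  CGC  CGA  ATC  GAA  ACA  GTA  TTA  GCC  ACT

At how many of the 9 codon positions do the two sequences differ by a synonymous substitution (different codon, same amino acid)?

Codon 1: ACC Thr / CGC Arg — nonsynonymous.
Codon 2: GAT Asp / CGA Arg — nonsynonymous.
Codon 3: ATA Ile / ATC Ile — synonymous.
Codon 4: GAG Glu / GAA Glu — synonymous.
Codon 5: ACC Thr / ACA Thr — synonymous.
Codon 6: GTA Val / GTA Val — identical.
Codon 7: CTT Leu / TTA Leu — synonymous.
Codon 8: ACT Thr / GCC Ala — nonsynonymous.
Codon 9: ACC Thr / ACT Thr — synonymous.
Synonymous differences: 5.

5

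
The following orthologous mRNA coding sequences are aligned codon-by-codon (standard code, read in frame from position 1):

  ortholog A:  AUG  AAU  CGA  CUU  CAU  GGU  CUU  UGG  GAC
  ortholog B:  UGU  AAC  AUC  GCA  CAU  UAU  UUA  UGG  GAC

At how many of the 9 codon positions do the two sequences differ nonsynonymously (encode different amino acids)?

Codon 1: AUG Met / UGU Cys — nonsynonymous.
Codon 2: AAU Asn / AAC Asn — synonymous.
Codon 3: CGA Arg / AUC Ile — nonsynonymous.
Codon 4: CUU Leu / GCA Ala — nonsynonymous.
Codon 5: CAU His / CAU His — identical.
Codon 6: GGU Gly / UAU Tyr — nonsynonymous.
Codon 7: CUU Leu / UUA Leu — synonymous.
Codon 8: UGG Trp / UGG Trp — identical.
Codon 9: GAC Asp / GAC Asp — identical.
Nonsynonymous differences: 4.

4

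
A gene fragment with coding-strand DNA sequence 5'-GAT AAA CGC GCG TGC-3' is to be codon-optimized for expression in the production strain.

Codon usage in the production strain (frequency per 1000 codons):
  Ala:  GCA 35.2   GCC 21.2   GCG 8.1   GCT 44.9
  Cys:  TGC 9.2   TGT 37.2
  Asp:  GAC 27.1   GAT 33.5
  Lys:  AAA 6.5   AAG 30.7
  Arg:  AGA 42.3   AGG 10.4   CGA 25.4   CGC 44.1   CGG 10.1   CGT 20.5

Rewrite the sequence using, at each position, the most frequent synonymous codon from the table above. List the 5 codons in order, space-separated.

Codon 1 (Asp): best is GAT at 33.5.
Codon 2 (Lys): best is AAG at 30.7.
Codon 3 (Arg): best is CGC at 44.1.
Codon 4 (Ala): best is GCT at 44.9.
Codon 5 (Cys): best is TGT at 37.2.

GAT AAG CGC GCT TGT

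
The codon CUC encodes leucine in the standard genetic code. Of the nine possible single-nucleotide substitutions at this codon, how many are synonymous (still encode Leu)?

Position 1: none → 0 synonymous.
Position 2: none → 0 synonymous.
Position 3: CUU, CUA, CUG → 3 synonymous.
Total: 0 + 0 + 3 = 3.

3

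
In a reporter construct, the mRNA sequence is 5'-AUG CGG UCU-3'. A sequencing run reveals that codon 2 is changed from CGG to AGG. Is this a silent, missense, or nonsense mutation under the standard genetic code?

silent

Position 4 falls in codon 2: CGG → Arg.
After the substitution the codon is AGG → Arg.
Both encode Arg, so the change is synonymous.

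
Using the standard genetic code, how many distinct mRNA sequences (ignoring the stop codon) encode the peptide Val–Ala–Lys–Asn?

Val: 4 codons.
Ala: 4 codons.
Lys: 2 codons.
Asn: 2 codons.
4 × 4 × 2 × 2 = 64.

64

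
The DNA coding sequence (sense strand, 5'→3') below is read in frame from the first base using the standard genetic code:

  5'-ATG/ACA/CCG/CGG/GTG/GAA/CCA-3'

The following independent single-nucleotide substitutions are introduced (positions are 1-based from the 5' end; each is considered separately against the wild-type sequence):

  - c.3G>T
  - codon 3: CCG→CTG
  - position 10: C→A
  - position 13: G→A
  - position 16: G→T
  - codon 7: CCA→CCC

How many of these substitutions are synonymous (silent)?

2

Codon 1: ATG (Met) → ATT (Ile) — missense.
Codon 3: CCG (Pro) → CTG (Leu) — missense.
Codon 4: CGG (Arg) → AGG (Arg) — synonymous.
Codon 5: GTG (Val) → ATG (Met) — missense.
Codon 6: GAA (Glu) → TAA (Stop) — nonsense.
Codon 7: CCA (Pro) → CCC (Pro) — synonymous.
Synonymous: 2 of 6.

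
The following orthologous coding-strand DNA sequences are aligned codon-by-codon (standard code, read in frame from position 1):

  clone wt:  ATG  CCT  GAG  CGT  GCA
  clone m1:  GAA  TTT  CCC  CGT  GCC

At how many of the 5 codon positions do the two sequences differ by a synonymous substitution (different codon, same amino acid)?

Codon 1: ATG Met / GAA Glu — nonsynonymous.
Codon 2: CCT Pro / TTT Phe — nonsynonymous.
Codon 3: GAG Glu / CCC Pro — nonsynonymous.
Codon 4: CGT Arg / CGT Arg — identical.
Codon 5: GCA Ala / GCC Ala — synonymous.
Synonymous differences: 1.

1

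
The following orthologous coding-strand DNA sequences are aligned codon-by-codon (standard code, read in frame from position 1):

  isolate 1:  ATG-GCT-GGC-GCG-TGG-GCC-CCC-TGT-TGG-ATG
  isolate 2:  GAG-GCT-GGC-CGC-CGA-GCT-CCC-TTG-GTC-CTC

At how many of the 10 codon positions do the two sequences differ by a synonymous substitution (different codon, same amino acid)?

Codon 1: ATG Met / GAG Glu — nonsynonymous.
Codon 2: GCT Ala / GCT Ala — identical.
Codon 3: GGC Gly / GGC Gly — identical.
Codon 4: GCG Ala / CGC Arg — nonsynonymous.
Codon 5: TGG Trp / CGA Arg — nonsynonymous.
Codon 6: GCC Ala / GCT Ala — synonymous.
Codon 7: CCC Pro / CCC Pro — identical.
Codon 8: TGT Cys / TTG Leu — nonsynonymous.
Codon 9: TGG Trp / GTC Val — nonsynonymous.
Codon 10: ATG Met / CTC Leu — nonsynonymous.
Synonymous differences: 1.

1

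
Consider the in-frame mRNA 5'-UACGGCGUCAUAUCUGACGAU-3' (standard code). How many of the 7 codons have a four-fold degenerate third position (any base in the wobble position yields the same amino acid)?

3

Codon 1 UAC (Tyr): third position 2-fold.
Codon 2 GGC (Gly): third position 4-fold.
Codon 3 GUC (Val): third position 4-fold.
Codon 4 AUA (Ile): third position 3-fold.
Codon 5 UCU (Ser): third position 4-fold.
Codon 6 GAC (Asp): third position 2-fold.
Codon 7 GAU (Asp): third position 2-fold.
Four-fold degenerate third positions: 3.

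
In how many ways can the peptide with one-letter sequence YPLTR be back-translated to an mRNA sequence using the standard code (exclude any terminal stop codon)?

Tyr: 2 codons.
Pro: 4 codons.
Leu: 6 codons.
Thr: 4 codons.
Arg: 6 codons.
2 × 4 × 6 × 4 × 6 = 1152.

1152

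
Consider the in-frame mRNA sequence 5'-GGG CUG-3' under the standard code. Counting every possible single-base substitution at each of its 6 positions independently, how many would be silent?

Codon 1 (GGG, Gly): 3 synonymous substitutions.
Codon 2 (CUG, Leu): 4 synonymous substitutions.
Total: 3 + 4 = 7.

7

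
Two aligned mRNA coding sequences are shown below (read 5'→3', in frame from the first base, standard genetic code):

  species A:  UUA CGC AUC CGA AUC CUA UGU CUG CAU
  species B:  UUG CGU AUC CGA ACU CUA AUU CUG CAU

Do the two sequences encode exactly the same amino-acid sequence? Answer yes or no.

Codon 1: UUA Leu / UUG Leu — synonymous.
Codon 2: CGC Arg / CGU Arg — synonymous.
Codon 3: AUC Ile / AUC Ile — identical.
Codon 4: CGA Arg / CGA Arg — identical.
Codon 5: AUC Ile / ACU Thr — nonsynonymous.
Codon 6: CUA Leu / CUA Leu — identical.
Codon 7: UGU Cys / AUU Ile — nonsynonymous.
Codon 8: CUG Leu / CUG Leu — identical.
Codon 9: CAU His / CAU His — identical.
Nonsynonymous differences: 2 → different protein.

no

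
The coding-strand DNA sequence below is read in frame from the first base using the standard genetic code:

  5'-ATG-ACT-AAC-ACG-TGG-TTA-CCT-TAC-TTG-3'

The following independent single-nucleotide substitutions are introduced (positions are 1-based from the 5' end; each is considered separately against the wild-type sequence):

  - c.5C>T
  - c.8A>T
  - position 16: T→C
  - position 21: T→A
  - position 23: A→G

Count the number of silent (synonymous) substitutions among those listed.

2

Codon 2: ACT (Thr) → ATT (Ile) — missense.
Codon 3: AAC (Asn) → ATC (Ile) — missense.
Codon 6: TTA (Leu) → CTA (Leu) — synonymous.
Codon 7: CCT (Pro) → CCA (Pro) — synonymous.
Codon 8: TAC (Tyr) → TGC (Cys) — missense.
Synonymous: 2 of 5.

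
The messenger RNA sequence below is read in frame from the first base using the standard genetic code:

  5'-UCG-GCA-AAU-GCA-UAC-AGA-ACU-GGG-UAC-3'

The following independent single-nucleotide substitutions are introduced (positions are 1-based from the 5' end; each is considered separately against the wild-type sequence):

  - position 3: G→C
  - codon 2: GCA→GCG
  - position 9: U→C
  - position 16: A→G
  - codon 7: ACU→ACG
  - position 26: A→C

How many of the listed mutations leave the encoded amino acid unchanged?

4

Codon 1: UCG (Ser) → UCC (Ser) — synonymous.
Codon 2: GCA (Ala) → GCG (Ala) — synonymous.
Codon 3: AAU (Asn) → AAC (Asn) — synonymous.
Codon 6: AGA (Arg) → GGA (Gly) — missense.
Codon 7: ACU (Thr) → ACG (Thr) — synonymous.
Codon 9: UAC (Tyr) → UCC (Ser) — missense.
Synonymous: 4 of 6.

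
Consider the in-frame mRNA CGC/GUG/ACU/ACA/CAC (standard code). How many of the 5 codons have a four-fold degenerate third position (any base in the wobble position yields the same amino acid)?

4

Codon 1 CGC (Arg): third position 4-fold.
Codon 2 GUG (Val): third position 4-fold.
Codon 3 ACU (Thr): third position 4-fold.
Codon 4 ACA (Thr): third position 4-fold.
Codon 5 CAC (His): third position 2-fold.
Four-fold degenerate third positions: 4.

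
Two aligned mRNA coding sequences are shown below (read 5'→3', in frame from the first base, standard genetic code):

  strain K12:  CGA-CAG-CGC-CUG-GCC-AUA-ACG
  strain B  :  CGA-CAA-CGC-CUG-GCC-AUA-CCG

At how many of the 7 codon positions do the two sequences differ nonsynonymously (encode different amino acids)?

1

Codon 1: CGA Arg / CGA Arg — identical.
Codon 2: CAG Gln / CAA Gln — synonymous.
Codon 3: CGC Arg / CGC Arg — identical.
Codon 4: CUG Leu / CUG Leu — identical.
Codon 5: GCC Ala / GCC Ala — identical.
Codon 6: AUA Ile / AUA Ile — identical.
Codon 7: ACG Thr / CCG Pro — nonsynonymous.
Nonsynonymous differences: 1.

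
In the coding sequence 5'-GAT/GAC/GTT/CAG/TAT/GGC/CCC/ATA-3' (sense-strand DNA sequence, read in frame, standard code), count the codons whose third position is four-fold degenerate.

3

Codon 1 GAT (Asp): third position 2-fold.
Codon 2 GAC (Asp): third position 2-fold.
Codon 3 GTT (Val): third position 4-fold.
Codon 4 CAG (Gln): third position 2-fold.
Codon 5 TAT (Tyr): third position 2-fold.
Codon 6 GGC (Gly): third position 4-fold.
Codon 7 CCC (Pro): third position 4-fold.
Codon 8 ATA (Ile): third position 3-fold.
Four-fold degenerate third positions: 3.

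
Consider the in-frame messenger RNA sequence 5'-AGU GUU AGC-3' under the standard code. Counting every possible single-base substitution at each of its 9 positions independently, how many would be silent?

Codon 1 (AGU, Ser): 1 synonymous substitution.
Codon 2 (GUU, Val): 3 synonymous substitutions.
Codon 3 (AGC, Ser): 1 synonymous substitution.
Total: 1 + 3 + 1 = 5.

5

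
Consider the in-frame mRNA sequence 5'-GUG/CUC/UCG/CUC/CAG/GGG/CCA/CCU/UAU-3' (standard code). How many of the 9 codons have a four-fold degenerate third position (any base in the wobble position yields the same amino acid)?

7

Codon 1 GUG (Val): third position 4-fold.
Codon 2 CUC (Leu): third position 4-fold.
Codon 3 UCG (Ser): third position 4-fold.
Codon 4 CUC (Leu): third position 4-fold.
Codon 5 CAG (Gln): third position 2-fold.
Codon 6 GGG (Gly): third position 4-fold.
Codon 7 CCA (Pro): third position 4-fold.
Codon 8 CCU (Pro): third position 4-fold.
Codon 9 UAU (Tyr): third position 2-fold.
Four-fold degenerate third positions: 7.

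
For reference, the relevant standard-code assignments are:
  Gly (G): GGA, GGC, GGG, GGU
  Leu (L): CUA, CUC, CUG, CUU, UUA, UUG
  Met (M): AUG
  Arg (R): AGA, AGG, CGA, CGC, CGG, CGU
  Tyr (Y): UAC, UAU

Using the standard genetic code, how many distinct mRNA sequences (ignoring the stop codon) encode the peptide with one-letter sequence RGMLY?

288

Arg: 6 codons.
Gly: 4 codons.
Met: 1 codon.
Leu: 6 codons.
Tyr: 2 codons.
6 × 4 × 1 × 6 × 2 = 288.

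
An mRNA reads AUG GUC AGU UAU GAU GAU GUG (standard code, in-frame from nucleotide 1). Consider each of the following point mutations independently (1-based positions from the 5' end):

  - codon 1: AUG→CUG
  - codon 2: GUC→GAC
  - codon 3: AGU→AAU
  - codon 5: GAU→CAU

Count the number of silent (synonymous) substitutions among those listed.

Codon 1: AUG (Met) → CUG (Leu) — missense.
Codon 2: GUC (Val) → GAC (Asp) — missense.
Codon 3: AGU (Ser) → AAU (Asn) — missense.
Codon 5: GAU (Asp) → CAU (His) — missense.
Synonymous: 0 of 4.

0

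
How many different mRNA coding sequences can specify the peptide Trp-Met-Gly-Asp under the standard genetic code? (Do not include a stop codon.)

8

Trp: 1 codon.
Met: 1 codon.
Gly: 4 codons.
Asp: 2 codons.
1 × 1 × 4 × 2 = 8.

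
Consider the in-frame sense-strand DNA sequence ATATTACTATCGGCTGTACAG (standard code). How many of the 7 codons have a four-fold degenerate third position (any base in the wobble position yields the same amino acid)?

Codon 1 ATA (Ile): third position 3-fold.
Codon 2 TTA (Leu): third position 2-fold.
Codon 3 CTA (Leu): third position 4-fold.
Codon 4 TCG (Ser): third position 4-fold.
Codon 5 GCT (Ala): third position 4-fold.
Codon 6 GTA (Val): third position 4-fold.
Codon 7 CAG (Gln): third position 2-fold.
Four-fold degenerate third positions: 4.

4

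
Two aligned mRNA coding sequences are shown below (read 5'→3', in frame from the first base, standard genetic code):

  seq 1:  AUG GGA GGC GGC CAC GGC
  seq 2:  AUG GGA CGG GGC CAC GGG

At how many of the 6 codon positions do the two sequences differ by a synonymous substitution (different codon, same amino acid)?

Codon 1: AUG Met / AUG Met — identical.
Codon 2: GGA Gly / GGA Gly — identical.
Codon 3: GGC Gly / CGG Arg — nonsynonymous.
Codon 4: GGC Gly / GGC Gly — identical.
Codon 5: CAC His / CAC His — identical.
Codon 6: GGC Gly / GGG Gly — synonymous.
Synonymous differences: 1.

1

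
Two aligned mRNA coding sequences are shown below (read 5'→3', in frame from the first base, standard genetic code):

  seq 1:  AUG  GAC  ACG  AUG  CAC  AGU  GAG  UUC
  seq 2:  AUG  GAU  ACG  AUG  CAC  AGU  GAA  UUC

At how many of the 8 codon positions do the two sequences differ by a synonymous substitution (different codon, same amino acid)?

2

Codon 1: AUG Met / AUG Met — identical.
Codon 2: GAC Asp / GAU Asp — synonymous.
Codon 3: ACG Thr / ACG Thr — identical.
Codon 4: AUG Met / AUG Met — identical.
Codon 5: CAC His / CAC His — identical.
Codon 6: AGU Ser / AGU Ser — identical.
Codon 7: GAG Glu / GAA Glu — synonymous.
Codon 8: UUC Phe / UUC Phe — identical.
Synonymous differences: 2.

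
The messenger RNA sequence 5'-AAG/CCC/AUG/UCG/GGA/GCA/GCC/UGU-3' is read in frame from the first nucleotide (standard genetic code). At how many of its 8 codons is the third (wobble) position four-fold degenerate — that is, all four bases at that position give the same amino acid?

5

Codon 1 AAG (Lys): third position 2-fold.
Codon 2 CCC (Pro): third position 4-fold.
Codon 3 AUG (Met): third position 1-fold.
Codon 4 UCG (Ser): third position 4-fold.
Codon 5 GGA (Gly): third position 4-fold.
Codon 6 GCA (Ala): third position 4-fold.
Codon 7 GCC (Ala): third position 4-fold.
Codon 8 UGU (Cys): third position 2-fold.
Four-fold degenerate third positions: 5.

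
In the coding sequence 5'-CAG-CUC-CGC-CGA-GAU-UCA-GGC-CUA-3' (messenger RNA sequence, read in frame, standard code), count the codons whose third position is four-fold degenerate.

6

Codon 1 CAG (Gln): third position 2-fold.
Codon 2 CUC (Leu): third position 4-fold.
Codon 3 CGC (Arg): third position 4-fold.
Codon 4 CGA (Arg): third position 4-fold.
Codon 5 GAU (Asp): third position 2-fold.
Codon 6 UCA (Ser): third position 4-fold.
Codon 7 GGC (Gly): third position 4-fold.
Codon 8 CUA (Leu): third position 4-fold.
Four-fold degenerate third positions: 6.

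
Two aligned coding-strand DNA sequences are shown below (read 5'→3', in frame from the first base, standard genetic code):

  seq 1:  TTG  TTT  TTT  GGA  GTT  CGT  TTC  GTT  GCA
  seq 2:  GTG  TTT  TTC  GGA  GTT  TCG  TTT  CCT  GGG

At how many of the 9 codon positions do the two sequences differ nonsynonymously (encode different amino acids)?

Codon 1: TTG Leu / GTG Val — nonsynonymous.
Codon 2: TTT Phe / TTT Phe — identical.
Codon 3: TTT Phe / TTC Phe — synonymous.
Codon 4: GGA Gly / GGA Gly — identical.
Codon 5: GTT Val / GTT Val — identical.
Codon 6: CGT Arg / TCG Ser — nonsynonymous.
Codon 7: TTC Phe / TTT Phe — synonymous.
Codon 8: GTT Val / CCT Pro — nonsynonymous.
Codon 9: GCA Ala / GGG Gly — nonsynonymous.
Nonsynonymous differences: 4.

4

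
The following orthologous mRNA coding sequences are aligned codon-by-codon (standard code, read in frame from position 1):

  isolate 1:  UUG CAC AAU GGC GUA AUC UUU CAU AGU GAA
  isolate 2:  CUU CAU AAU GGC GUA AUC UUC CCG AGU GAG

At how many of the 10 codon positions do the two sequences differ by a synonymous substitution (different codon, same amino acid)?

Codon 1: UUG Leu / CUU Leu — synonymous.
Codon 2: CAC His / CAU His — synonymous.
Codon 3: AAU Asn / AAU Asn — identical.
Codon 4: GGC Gly / GGC Gly — identical.
Codon 5: GUA Val / GUA Val — identical.
Codon 6: AUC Ile / AUC Ile — identical.
Codon 7: UUU Phe / UUC Phe — synonymous.
Codon 8: CAU His / CCG Pro — nonsynonymous.
Codon 9: AGU Ser / AGU Ser — identical.
Codon 10: GAA Glu / GAG Glu — synonymous.
Synonymous differences: 4.

4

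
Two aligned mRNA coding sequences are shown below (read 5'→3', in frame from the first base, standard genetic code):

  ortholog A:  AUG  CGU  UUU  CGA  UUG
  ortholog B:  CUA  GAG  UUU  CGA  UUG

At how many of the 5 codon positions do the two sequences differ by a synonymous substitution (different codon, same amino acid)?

Codon 1: AUG Met / CUA Leu — nonsynonymous.
Codon 2: CGU Arg / GAG Glu — nonsynonymous.
Codon 3: UUU Phe / UUU Phe — identical.
Codon 4: CGA Arg / CGA Arg — identical.
Codon 5: UUG Leu / UUG Leu — identical.
Synonymous differences: 0.

0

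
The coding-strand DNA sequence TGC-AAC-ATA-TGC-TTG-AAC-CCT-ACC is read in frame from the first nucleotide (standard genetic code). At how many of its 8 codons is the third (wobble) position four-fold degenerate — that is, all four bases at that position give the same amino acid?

2

Codon 1 TGC (Cys): third position 2-fold.
Codon 2 AAC (Asn): third position 2-fold.
Codon 3 ATA (Ile): third position 3-fold.
Codon 4 TGC (Cys): third position 2-fold.
Codon 5 TTG (Leu): third position 2-fold.
Codon 6 AAC (Asn): third position 2-fold.
Codon 7 CCT (Pro): third position 4-fold.
Codon 8 ACC (Thr): third position 4-fold.
Four-fold degenerate third positions: 2.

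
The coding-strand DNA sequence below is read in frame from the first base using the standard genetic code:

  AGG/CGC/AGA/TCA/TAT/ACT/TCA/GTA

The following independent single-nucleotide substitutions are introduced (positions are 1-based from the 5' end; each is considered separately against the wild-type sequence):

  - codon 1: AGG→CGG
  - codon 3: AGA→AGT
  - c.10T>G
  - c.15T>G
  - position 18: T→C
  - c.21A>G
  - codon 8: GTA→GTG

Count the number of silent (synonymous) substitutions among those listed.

4

Codon 1: AGG (Arg) → CGG (Arg) — synonymous.
Codon 3: AGA (Arg) → AGT (Ser) — missense.
Codon 4: TCA (Ser) → GCA (Ala) — missense.
Codon 5: TAT (Tyr) → TAG (Stop) — nonsense.
Codon 6: ACT (Thr) → ACC (Thr) — synonymous.
Codon 7: TCA (Ser) → TCG (Ser) — synonymous.
Codon 8: GTA (Val) → GTG (Val) — synonymous.
Synonymous: 4 of 7.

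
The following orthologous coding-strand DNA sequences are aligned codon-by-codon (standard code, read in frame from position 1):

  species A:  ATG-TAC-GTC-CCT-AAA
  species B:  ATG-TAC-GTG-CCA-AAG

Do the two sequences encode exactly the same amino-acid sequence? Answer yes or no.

yes

Codon 1: ATG Met / ATG Met — identical.
Codon 2: TAC Tyr / TAC Tyr — identical.
Codon 3: GTC Val / GTG Val — synonymous.
Codon 4: CCT Pro / CCA Pro — synonymous.
Codon 5: AAA Lys / AAG Lys — synonymous.
Nonsynonymous differences: 0 → same protein.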